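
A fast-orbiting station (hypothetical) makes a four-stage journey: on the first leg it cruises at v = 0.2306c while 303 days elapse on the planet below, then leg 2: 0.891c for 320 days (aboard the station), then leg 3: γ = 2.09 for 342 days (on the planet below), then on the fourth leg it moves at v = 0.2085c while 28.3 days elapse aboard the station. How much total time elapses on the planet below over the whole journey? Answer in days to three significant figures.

Leg 1: 303 days is already measured on the planet below.
Leg 2: γ = 1/√(1 − 0.891²) = 1/√0.2061 = 2.203; Δt_2 = 2.203 × 320 = 704.8 days.
Leg 3: 342 days is already measured on the planet below.
Leg 4: γ = 1/√(1 − 0.2085²) = 1/√0.9565 = 1.022; Δt_4 = 1.022 × 28.3 = 28.94 days.
Total: 303.0 + 704.8 + 342.0 + 28.94 days.

Δt = 1380 days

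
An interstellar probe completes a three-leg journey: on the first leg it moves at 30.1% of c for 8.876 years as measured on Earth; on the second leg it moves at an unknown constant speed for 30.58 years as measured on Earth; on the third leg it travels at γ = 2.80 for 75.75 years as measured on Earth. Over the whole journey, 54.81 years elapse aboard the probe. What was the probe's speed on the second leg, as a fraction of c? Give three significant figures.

β = 0.776

Leg 1: β = 0.301; γ = 1/√(1 − 0.301²) = 1/√0.9094 = 1.049; τ_1 = 8.876/1.049 = 8.464 years.
Leg 2: speed unknown; τ_2 = 30.58/γ_2.
Leg 3: γ = 2.80; τ_3 = 75.75/2.800 = 27.05 years.
Total proper time: 8.464 + τ_2 + 27.05 = 54.81, so τ_2 = 54.81 − 35.52 = 19.29 years.
γ_2 = 30.58/19.29 = 1.585; β = √(1 − 1/γ²) = √0.6020.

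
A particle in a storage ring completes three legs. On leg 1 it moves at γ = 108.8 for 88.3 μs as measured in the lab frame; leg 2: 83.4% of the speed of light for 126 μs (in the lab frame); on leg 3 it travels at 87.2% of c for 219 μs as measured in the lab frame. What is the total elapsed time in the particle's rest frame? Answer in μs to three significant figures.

Leg 1: γ = 108.8; τ_1 = 88.3/108.8 = 0.8116 μs.
Leg 2: β = 0.834; γ = 1/√(1 − 0.834²) = 1/√0.3044 = 1.812; τ_2 = 126/1.812 = 69.52 μs.
Leg 3: β = 0.872; γ = 1/√(1 − 0.872²) = 1/√0.2396 = 2.043; τ_3 = 219/2.043 = 107.2 μs.
Total: 0.8116 + 69.52 + 107.2 μs.

τ = 178 μs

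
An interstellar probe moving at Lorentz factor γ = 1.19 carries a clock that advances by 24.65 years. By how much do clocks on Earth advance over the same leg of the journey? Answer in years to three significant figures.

γ = 1.19
The interval measured aboard the probe is the proper time (both events occur at the same place in that frame); the lab-frame interval is Δt = γτ = 1.190 × 24.65 years.

Δt = 29.3 years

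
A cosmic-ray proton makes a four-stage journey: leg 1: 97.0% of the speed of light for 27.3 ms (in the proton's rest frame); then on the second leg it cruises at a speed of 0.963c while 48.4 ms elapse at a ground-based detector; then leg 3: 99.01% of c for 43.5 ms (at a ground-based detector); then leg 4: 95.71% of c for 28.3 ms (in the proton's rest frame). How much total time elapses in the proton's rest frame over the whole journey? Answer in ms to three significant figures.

Leg 1: 27.3 ms is already measured in the proton's rest frame.
Leg 2: γ = 1/√(1 − 0.963²) = 1/√0.07263 = 3.711; τ_2 = 48.4/3.711 = 13.04 ms.
Leg 3: β = 0.9901; γ = 1/√(1 − 0.9901²) = 1/√0.01970 = 7.124; τ_3 = 43.5/7.124 = 6.106 ms.
Leg 4: 28.3 ms is already measured in the proton's rest frame.
Total: 27.30 + 13.04 + 6.106 + 28.30 ms.

τ = 74.7 ms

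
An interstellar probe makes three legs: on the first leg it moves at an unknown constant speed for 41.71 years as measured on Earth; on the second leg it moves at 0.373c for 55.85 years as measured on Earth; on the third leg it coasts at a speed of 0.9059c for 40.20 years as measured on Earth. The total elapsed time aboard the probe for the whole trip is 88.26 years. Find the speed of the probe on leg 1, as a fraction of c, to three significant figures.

β = 0.885

Leg 1: speed unknown; τ_1 = 41.71/γ_1.
Leg 2: γ = 1/√(1 − 0.373²) = 1/√0.8609 = 1.078; τ_2 = 55.85/1.078 = 51.82 years.
Leg 3: γ = 1/√(1 − 0.9059²) = 1/√0.1793 = 2.361; τ_3 = 40.20/2.361 = 17.02 years.
Total proper time: τ_1 + 51.82 + 17.02 = 88.26, so τ_1 = 88.26 − 68.84 = 19.42 years.
γ_1 = 41.71/19.42 = 2.148; β = √(1 − 1/γ²) = √0.7833.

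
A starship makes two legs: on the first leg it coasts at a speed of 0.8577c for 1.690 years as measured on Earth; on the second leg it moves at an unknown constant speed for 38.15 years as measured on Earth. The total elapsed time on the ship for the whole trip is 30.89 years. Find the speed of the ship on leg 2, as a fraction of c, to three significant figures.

β = 0.617

Leg 1: γ = 1/√(1 − 0.8577²) = 1/√0.2644 = 1.945; τ_1 = 1.690/1.945 = 0.8689 years.
Leg 2: speed unknown; τ_2 = 38.15/γ_2.
Total proper time: 0.8689 + τ_2 = 30.89, so τ_2 = 30.89 − 0.8689 = 30.02 years.
γ_2 = 38.15/30.02 = 1.271; β = √(1 − 1/γ²) = √0.3808.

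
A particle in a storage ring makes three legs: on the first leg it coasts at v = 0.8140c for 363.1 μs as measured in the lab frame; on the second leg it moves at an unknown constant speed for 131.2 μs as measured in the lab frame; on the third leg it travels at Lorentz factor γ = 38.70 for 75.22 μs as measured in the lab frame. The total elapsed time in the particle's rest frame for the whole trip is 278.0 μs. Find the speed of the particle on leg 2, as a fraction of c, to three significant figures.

Leg 1: γ = 1/√(1 − 0.8140²) = 1/√0.3374 = 1.722; τ_1 = 363.1/1.722 = 210.9 μs.
Leg 2: speed unknown; τ_2 = 131.2/γ_2.
Leg 3: γ = 38.70; τ_3 = 75.22/38.70 = 1.944 μs.
Total proper time: 210.9 + τ_2 + 1.944 = 278.0, so τ_2 = 278.0 − 212.9 = 65.14 μs.
γ_2 = 131.2/65.14 = 2.014; β = √(1 − 1/γ²) = √0.7535.

β = 0.868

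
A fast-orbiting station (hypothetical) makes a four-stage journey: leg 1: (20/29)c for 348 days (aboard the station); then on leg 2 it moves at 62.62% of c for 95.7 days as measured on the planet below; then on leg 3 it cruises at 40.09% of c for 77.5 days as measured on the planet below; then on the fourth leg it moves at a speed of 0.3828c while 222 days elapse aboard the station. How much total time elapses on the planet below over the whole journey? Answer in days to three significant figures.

Leg 1: γ = 1/√(1 − (20/29)²) = 29/21 ≈ 1.381; Δt_1 = 1.381 × 348 = 480.6 days.
Leg 2: 95.7 days is already measured on the planet below.
Leg 3: 77.5 days is already measured on the planet below.
Leg 4: γ = 1/√(1 − 0.3828²) = 1/√0.8535 = 1.082; Δt_4 = 1.082 × 222 = 240.3 days.
Total: 480.6 + 95.70 + 77.50 + 240.3 days.

Δt = 894 days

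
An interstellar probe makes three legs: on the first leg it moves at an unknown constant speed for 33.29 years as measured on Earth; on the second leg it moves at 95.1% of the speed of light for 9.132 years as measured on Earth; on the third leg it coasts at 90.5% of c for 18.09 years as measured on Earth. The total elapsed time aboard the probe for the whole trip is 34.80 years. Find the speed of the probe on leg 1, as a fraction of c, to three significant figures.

Leg 1: speed unknown; τ_1 = 33.29/γ_1.
Leg 2: β = 0.951; γ = 1/√(1 − 0.951²) = 1/√0.09560 = 3.234; τ_2 = 9.132/3.234 = 2.824 years.
Leg 3: β = 0.905; γ = 1/√(1 − 0.905²) = 1/√0.1810 = 2.351; τ_3 = 18.09/2.351 = 7.696 years.
Total proper time: τ_1 + 2.824 + 7.696 = 34.80, so τ_1 = 34.80 − 10.52 = 24.28 years.
γ_1 = 33.29/24.28 = 1.371; β = √(1 − 1/γ²) = √0.4680.

β = 0.684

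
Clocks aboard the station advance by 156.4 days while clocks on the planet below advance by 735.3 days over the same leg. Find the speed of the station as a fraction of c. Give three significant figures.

The proper time is measured aboard the station (both events occur at the station's location); Δt is measured on the planet below. γ = Δt/τ = 735.3/156.4 = 4.701.
β = √(1 − 1/γ²) = √(1 − 0.04524) = √0.9548

β = 0.977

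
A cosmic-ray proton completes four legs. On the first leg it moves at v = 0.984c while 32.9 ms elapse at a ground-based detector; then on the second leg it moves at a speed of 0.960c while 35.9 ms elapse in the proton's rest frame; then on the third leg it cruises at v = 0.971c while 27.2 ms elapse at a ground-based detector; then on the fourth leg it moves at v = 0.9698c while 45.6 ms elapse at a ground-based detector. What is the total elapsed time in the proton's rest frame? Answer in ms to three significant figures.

τ = 59.4 ms

Leg 1: γ = 1/√(1 − 0.984²) = 1/√0.03174 = 5.613; τ_1 = 32.9/5.613 = 5.862 ms.
Leg 2: 35.9 ms is already measured in the proton's rest frame.
Leg 3: γ = 1/√(1 − 0.971²) = 1/√0.05716 = 4.183; τ_3 = 27.2/4.183 = 6.503 ms.
Leg 4: γ = 1/√(1 − 0.9698²) = 1/√0.05949 = 4.100; τ_4 = 45.6/4.100 = 11.12 ms.
Total: 5.862 + 35.90 + 6.503 + 11.12 ms.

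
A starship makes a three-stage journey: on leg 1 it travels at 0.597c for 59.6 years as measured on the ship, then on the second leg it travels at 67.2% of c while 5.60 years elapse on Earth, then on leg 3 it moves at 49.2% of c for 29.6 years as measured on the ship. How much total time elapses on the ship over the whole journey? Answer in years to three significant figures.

τ = 93.3 years

Leg 1: 59.6 years is already measured on the ship.
Leg 2: β = 0.672; γ = 1/√(1 − 0.672²) = 1/√0.5484 = 1.350; τ_2 = 5.60/1.350 = 4.147 years.
Leg 3: 29.6 years is already measured on the ship.
Total: 59.60 + 4.147 + 29.60 years.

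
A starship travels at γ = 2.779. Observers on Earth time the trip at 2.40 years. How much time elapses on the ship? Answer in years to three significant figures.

τ = 0.864 years

γ = 2.779
The interval measured on Earth is the dilated one; the clock on the ship measures the proper time τ = Δt/γ = 2.40/2.779 years.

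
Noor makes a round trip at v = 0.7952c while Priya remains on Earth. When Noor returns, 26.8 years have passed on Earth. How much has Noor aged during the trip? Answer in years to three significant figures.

γ = 1/√(1 − 0.7952²) = 1/√0.3677 = 1.649
Noor's clock measures proper time along the trip: τ = Δt/γ = 26.8/1.649 years.

τ = 16.3 years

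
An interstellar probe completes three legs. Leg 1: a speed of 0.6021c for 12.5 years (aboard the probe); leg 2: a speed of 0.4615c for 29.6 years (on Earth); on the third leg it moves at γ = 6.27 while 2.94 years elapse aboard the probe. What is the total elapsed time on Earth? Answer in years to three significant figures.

Leg 1: γ = 1/√(1 − 0.6021²) = 1/√0.6375 = 1.252; Δt_1 = 1.252 × 12.5 = 15.66 years.
Leg 2: 29.6 years is already measured on Earth.
Leg 3: γ = 6.27; Δt_3 = 6.270 × 2.94 = 18.43 years.
Total: 15.66 + 29.60 + 18.43 years.

Δt = 63.7 years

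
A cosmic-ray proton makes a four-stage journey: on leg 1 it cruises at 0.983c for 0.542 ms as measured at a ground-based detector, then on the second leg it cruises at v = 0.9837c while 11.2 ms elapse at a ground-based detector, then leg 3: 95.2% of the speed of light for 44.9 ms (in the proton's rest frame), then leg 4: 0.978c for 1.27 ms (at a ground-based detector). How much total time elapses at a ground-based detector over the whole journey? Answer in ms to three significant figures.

Leg 1: 0.542 ms is already measured at a ground-based detector.
Leg 2: 11.2 ms is already measured at a ground-based detector.
Leg 3: β = 0.952; γ = 1/√(1 − 0.952²) = 1/√0.09370 = 3.267; Δt_3 = 3.267 × 44.9 = 146.7 ms.
Leg 4: 1.27 ms is already measured at a ground-based detector.
Total: 0.5420 + 11.20 + 146.7 + 1.270 ms.

Δt = 160 ms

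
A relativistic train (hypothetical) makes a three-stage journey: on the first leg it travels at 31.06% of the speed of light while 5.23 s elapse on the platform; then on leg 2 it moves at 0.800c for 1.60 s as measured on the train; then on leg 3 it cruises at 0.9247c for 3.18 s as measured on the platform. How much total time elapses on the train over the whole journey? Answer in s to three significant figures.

τ = 7.78 s

Leg 1: β = 0.3106; γ = 1/√(1 − 0.3106²) = 1/√0.9035 = 1.052; τ_1 = 5.23/1.052 = 4.971 s.
Leg 2: 1.60 s is already measured on the train.
Leg 3: γ = 1/√(1 − 0.9247²) = 1/√0.1449 = 2.627; τ_3 = 3.18/2.627 = 1.211 s.
Total: 4.971 + 1.600 + 1.211 s.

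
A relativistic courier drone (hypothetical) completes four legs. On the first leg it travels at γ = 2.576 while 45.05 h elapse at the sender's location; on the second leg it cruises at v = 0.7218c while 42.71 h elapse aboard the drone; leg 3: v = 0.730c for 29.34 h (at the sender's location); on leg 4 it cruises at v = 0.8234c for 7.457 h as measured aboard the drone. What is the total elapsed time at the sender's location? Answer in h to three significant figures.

Leg 1: 45.05 h is already measured at the sender's location.
Leg 2: γ = 1/√(1 − 0.7218²) = 1/√0.4790 = 1.445; Δt_2 = 1.445 × 42.71 = 61.71 h.
Leg 3: 29.34 h is already measured at the sender's location.
Leg 4: γ = 1/√(1 − 0.8234²) = 1/√0.3220 = 1.762; Δt_4 = 1.762 × 7.457 = 13.14 h.
Total: 45.05 + 61.71 + 29.34 + 13.14 h.

Δt = 149 h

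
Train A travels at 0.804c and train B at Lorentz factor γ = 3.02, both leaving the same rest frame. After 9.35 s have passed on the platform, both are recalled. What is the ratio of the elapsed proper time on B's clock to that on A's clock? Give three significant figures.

A: γ = 1/√(1 − 0.804²) = 1/√0.3536 = 1.682. B: γ = 3.02.
τ_A/τ_B = γ_B/γ_A = 3.020/1.682 = 1.796, so τ_B/τ_A = 0.5569.

τ_B/τ_A = 0.557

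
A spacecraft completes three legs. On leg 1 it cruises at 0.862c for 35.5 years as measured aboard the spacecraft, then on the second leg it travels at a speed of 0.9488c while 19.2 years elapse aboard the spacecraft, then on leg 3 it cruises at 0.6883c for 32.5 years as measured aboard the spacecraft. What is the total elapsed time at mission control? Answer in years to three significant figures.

Leg 1: γ = 1/√(1 − 0.862²) = 1/√0.2570 = 1.973; Δt_1 = 1.973 × 35.5 = 70.03 years.
Leg 2: γ = 1/√(1 − 0.9488²) = 1/√0.09978 = 3.166; Δt_2 = 3.166 × 19.2 = 60.78 years.
Leg 3: γ = 1/√(1 − 0.6883²) = 1/√0.5262 = 1.379; Δt_3 = 1.379 × 32.5 = 44.80 years.
Total: 70.03 + 60.78 + 44.80 years.

Δt = 176 years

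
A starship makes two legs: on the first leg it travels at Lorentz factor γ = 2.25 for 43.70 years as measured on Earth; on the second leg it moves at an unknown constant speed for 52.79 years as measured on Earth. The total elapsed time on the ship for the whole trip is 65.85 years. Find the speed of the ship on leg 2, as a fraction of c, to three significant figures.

Leg 1: γ = 2.25; τ_1 = 43.70/2.250 = 19.42 years.
Leg 2: speed unknown; τ_2 = 52.79/γ_2.
Total proper time: 19.42 + τ_2 = 65.85, so τ_2 = 65.85 − 19.42 = 46.43 years.
γ_2 = 52.79/46.43 = 1.137; β = √(1 − 1/γ²) = √0.2265.

β = 0.476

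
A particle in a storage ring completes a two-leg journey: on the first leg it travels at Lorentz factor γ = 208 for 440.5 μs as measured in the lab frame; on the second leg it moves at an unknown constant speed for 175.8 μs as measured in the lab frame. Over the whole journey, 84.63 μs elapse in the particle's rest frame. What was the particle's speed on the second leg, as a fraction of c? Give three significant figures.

Leg 1: γ = 208; τ_1 = 440.5/208.0 = 2.118 μs.
Leg 2: speed unknown; τ_2 = 175.8/γ_2.
Total proper time: 2.118 + τ_2 = 84.63, so τ_2 = 84.63 − 2.118 = 82.51 μs.
γ_2 = 175.8/82.51 = 2.131; β = √(1 − 1/γ²) = √0.7797.

β = 0.883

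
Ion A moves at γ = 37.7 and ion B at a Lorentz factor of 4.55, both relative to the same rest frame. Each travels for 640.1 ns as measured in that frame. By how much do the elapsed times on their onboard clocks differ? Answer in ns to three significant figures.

A: γ = 37.7; τ_A = 640.1/37.70 = 16.98 ns.
B: γ = 4.55; τ_B = 640.1/4.550 = 140.7 ns.

|τ_A − τ_B| = 124 ns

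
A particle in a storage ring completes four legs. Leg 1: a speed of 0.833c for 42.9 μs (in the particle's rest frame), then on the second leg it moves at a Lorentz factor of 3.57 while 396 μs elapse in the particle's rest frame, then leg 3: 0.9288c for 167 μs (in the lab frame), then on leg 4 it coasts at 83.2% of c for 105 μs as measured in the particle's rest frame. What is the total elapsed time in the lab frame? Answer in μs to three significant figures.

Leg 1: γ = 1/√(1 − 0.833²) = 1/√0.3061 = 1.807; Δt_1 = 1.807 × 42.9 = 77.54 μs.
Leg 2: γ = 3.57; Δt_2 = 3.570 × 396 = 1414 μs.
Leg 3: 167 μs is already measured in the lab frame.
Leg 4: β = 0.832; γ = 1/√(1 − 0.832²) = 1/√0.3078 = 1.803; Δt_4 = 1.803 × 105 = 189.3 μs.
Total: 77.54 + 1414 + 167.0 + 189.3 μs.

Δt = 1850 μs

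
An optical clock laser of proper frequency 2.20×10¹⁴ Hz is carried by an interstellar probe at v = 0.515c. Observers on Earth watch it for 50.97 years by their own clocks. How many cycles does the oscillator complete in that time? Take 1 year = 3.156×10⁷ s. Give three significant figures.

N = 3.03×10²³

γ = 1/√(1 − 0.515²) = 1/√0.7348 = 1.167
During 50.97 years of lab time, the oscillator's proper time advances by τ = Δt/γ = 50.97/1.167 = 43.69 years = 1.379×10⁹ s.
N = f × τ = 2.20×10¹⁴ × 1.379×10⁹ = 3.034×10²³.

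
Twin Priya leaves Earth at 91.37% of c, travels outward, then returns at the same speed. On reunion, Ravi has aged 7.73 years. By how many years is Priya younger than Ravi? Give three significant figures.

β = 0.9137; γ = 1/√(1 − 0.9137²) = 1/√0.1652 = 2.461
Priya's elapsed proper time: τ = 7.73/2.461 = 3.141 years.
Age gap = Δt − τ = 7.73 − 3.141 years.

Δt − τ = 4.59 years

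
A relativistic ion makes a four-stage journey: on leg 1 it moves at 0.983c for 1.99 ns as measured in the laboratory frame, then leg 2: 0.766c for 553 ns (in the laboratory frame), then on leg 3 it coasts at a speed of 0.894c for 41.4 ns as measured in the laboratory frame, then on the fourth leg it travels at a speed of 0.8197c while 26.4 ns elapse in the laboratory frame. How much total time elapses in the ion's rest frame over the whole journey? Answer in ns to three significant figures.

Leg 1: γ = 1/√(1 − 0.983²) = 1/√0.03371 = 5.446; τ_1 = 1.99/5.446 = 0.3654 ns.
Leg 2: γ = 1/√(1 − 0.766²) = 1/√0.4132 = 1.556; τ_2 = 553/1.556 = 355.5 ns.
Leg 3: γ = 1/√(1 − 0.894²) = 1/√0.2008 = 2.232; τ_3 = 41.4/2.232 = 18.55 ns.
Leg 4: γ = 1/√(1 − 0.8197²) = 1/√0.3281 = 1.746; τ_4 = 26.4/1.746 = 15.12 ns.
Total: 0.3654 + 355.5 + 18.55 + 15.12 ns.

τ = 390 ns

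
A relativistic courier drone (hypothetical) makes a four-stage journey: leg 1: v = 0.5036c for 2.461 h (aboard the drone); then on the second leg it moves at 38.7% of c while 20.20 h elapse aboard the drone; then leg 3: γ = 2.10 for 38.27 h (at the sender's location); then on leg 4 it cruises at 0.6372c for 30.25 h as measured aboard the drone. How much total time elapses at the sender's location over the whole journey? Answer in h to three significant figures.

Leg 1: γ = 1/√(1 − 0.5036²) = 1/√0.7464 = 1.157; Δt_1 = 1.157 × 2.461 = 2.849 h.
Leg 2: β = 0.387; γ = 1/√(1 − 0.387²) = 1/√0.8502 = 1.085; Δt_2 = 1.085 × 20.20 = 21.91 h.
Leg 3: 38.27 h is already measured at the sender's location.
Leg 4: γ = 1/√(1 − 0.6372²) = 1/√0.5940 = 1.298; Δt_4 = 1.298 × 30.25 = 39.25 h.
Total: 2.849 + 21.91 + 38.27 + 39.25 h.

Δt = 102 h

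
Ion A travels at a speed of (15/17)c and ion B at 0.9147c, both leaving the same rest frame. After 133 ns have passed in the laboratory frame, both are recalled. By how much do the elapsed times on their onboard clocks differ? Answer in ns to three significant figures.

A: γ = 1/√(1 − (15/17)²) = 17/8 = 2.125; τ_A = 133/2.125 = 62.59 ns.
B: γ = 1/√(1 − 0.9147²) = 1/√0.1633 = 2.474; τ_B = 133/2.474 = 53.75 ns.

|τ_A − τ_B| = 8.84 ns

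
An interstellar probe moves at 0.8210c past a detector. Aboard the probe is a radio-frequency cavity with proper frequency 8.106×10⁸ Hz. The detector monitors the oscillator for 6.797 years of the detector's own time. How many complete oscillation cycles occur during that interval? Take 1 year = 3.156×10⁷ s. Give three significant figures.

γ = 1/√(1 − 0.8210²) = 1/√0.3260 = 1.752
During 6.797 years of lab time, the oscillator's proper time advances by τ = Δt/γ = 6.797/1.752 = 3.881 years = 1.225×10⁸ s.
N = f × τ = 8.106×10⁸ × 1.225×10⁸ = 9.928×10¹⁶.

N = 9.93×10¹⁶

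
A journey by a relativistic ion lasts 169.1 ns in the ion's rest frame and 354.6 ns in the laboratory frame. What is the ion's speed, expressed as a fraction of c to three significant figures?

v = 0.879c

The proper time is measured in the ion's rest frame (both events occur at the ion's location); Δt is measured in the laboratory frame. γ = Δt/τ = 354.6/169.1 = 2.097.
β = √(1 − 1/γ²) = √(1 − 0.2274) = √0.7726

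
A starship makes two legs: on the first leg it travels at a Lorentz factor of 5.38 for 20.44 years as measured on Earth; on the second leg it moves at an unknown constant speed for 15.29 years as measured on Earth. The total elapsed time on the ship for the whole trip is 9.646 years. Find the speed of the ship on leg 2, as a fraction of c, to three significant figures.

Leg 1: γ = 5.38; τ_1 = 20.44/5.380 = 3.799 years.
Leg 2: speed unknown; τ_2 = 15.29/γ_2.
Total proper time: 3.799 + τ_2 = 9.646, so τ_2 = 9.646 − 3.799 = 5.847 years.
γ_2 = 15.29/5.847 = 2.615; β = √(1 − 1/γ²) = √0.8538.

β = 0.924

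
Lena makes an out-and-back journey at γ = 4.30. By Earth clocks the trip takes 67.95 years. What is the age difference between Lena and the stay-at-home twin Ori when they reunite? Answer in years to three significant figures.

Δt − τ = 52.1 years

γ = 4.30
Lena's elapsed proper time: τ = 67.95/4.300 = 15.80 years.
Age gap = Δt − τ = 67.95 − 15.80 years.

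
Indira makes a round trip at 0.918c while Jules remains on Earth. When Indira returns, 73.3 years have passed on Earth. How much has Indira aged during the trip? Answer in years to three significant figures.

γ = 1/√(1 − 0.918²) = 1/√0.1573 = 2.522
Indira's clock measures proper time along the trip: τ = Δt/γ = 73.3/2.522 years.

τ = 29.1 years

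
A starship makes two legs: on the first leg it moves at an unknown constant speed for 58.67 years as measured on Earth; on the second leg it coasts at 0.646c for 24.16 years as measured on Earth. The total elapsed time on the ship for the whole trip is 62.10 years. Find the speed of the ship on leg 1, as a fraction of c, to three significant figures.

β = 0.668

Leg 1: speed unknown; τ_1 = 58.67/γ_1.
Leg 2: γ = 1/√(1 − 0.646²) = 1/√0.5827 = 1.310; τ_2 = 24.16/1.310 = 18.44 years.
Total proper time: τ_1 + 18.44 = 62.10, so τ_1 = 62.10 − 18.44 = 43.66 years.
γ_1 = 58.67/43.66 = 1.344; β = √(1 − 1/γ²) = √0.4463.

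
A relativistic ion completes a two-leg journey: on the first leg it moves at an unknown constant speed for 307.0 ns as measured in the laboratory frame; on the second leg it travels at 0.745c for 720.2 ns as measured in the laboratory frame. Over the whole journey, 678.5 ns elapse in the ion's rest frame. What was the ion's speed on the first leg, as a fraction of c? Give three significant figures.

β = 0.764

Leg 1: speed unknown; τ_1 = 307.0/γ_1.
Leg 2: γ = 1/√(1 − 0.745²) = 1/√0.4450 = 1.499; τ_2 = 720.2/1.499 = 480.4 ns.
Total proper time: τ_1 + 480.4 = 678.5, so τ_1 = 678.5 − 480.4 = 198.1 ns.
γ_1 = 307.0/198.1 = 1.550; β = √(1 − 1/γ²) = √0.5837.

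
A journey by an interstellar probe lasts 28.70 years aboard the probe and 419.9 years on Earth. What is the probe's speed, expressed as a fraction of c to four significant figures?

The proper time is measured aboard the probe (both events occur at the probe's location); Δt is measured on Earth. γ = Δt/τ = 419.9/28.70 = 14.63.
β = √(1 − 1/γ²) = √(1 − 0.004672) = √0.9953

β = 0.9977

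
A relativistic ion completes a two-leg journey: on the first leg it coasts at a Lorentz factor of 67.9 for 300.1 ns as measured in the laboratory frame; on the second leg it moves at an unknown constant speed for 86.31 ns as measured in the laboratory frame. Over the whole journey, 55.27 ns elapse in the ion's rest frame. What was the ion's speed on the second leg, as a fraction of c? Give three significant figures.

Leg 1: γ = 67.9; τ_1 = 300.1/67.90 = 4.420 ns.
Leg 2: speed unknown; τ_2 = 86.31/γ_2.
Total proper time: 4.420 + τ_2 = 55.27, so τ_2 = 55.27 − 4.420 = 50.85 ns.
γ_2 = 86.31/50.85 = 1.697; β = √(1 − 1/γ²) = √0.6529.

β = 0.808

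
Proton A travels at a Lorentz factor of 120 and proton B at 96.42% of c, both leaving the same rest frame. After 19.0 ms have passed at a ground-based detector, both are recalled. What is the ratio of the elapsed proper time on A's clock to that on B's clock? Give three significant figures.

A: γ = 120. B: β = 0.9642; γ = 1/√(1 − 0.9642²) = 1/√0.07032 = 3.771.
τ_A/τ_B = γ_B/γ_A = 3.771/120.0 = 0.03143, so τ_A/τ_B = 0.03143.

τ_A/τ_B = 0.0314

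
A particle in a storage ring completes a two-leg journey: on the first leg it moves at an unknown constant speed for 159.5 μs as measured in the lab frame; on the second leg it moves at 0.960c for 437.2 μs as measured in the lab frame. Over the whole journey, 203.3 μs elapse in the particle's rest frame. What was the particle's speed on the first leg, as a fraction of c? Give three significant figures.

β = 0.862

Leg 1: speed unknown; τ_1 = 159.5/γ_1.
Leg 2: γ = 1/√(1 − 0.960²) = 25/7 ≈ 3.571; τ_2 = 437.2/3.571 = 122.4 μs.
Total proper time: τ_1 + 122.4 = 203.3, so τ_1 = 203.3 − 122.4 = 80.88 μs.
γ_1 = 159.5/80.88 = 1.972; β = √(1 − 1/γ²) = √0.7428.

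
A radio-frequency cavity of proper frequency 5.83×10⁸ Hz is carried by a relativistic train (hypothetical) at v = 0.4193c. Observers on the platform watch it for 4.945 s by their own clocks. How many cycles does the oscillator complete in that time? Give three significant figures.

γ = 1/√(1 − 0.4193²) = 1/√0.8242 = 1.102
During 4.945 s of lab time, the oscillator's proper time advances by τ = Δt/γ = 4.945/1.102 = 4.489 s = 4.489×10⁰ s.
N = f × τ = 5.83×10⁸ × 4.489×10⁰ = 2.617×10⁹.

N = 2.62×10⁹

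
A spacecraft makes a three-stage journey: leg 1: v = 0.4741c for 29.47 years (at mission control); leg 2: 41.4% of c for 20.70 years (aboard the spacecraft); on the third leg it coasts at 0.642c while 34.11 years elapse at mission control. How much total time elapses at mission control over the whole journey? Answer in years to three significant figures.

Leg 1: 29.47 years is already measured at mission control.
Leg 2: β = 0.414; γ = 1/√(1 − 0.414²) = 1/√0.8286 = 1.099; Δt_2 = 1.099 × 20.70 = 22.74 years.
Leg 3: 34.11 years is already measured at mission control.
Total: 29.47 + 22.74 + 34.11 years.

Δt = 86.3 years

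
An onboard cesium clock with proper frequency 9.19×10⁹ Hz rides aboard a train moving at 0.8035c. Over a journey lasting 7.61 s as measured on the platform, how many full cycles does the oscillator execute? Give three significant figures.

γ = 1/√(1 − 0.8035²) = 1/√0.3544 = 1.680
The oscillator's own cycle count is N = f × τ where τ is the proper time on the train. τ = Δt/γ = 7.61/1.680 = 4.530 s = 4.530×10⁰ s.
N = 9.19×10⁹ × 4.530×10⁰ = 4.163×10¹⁰.

N = 4.16×10¹⁰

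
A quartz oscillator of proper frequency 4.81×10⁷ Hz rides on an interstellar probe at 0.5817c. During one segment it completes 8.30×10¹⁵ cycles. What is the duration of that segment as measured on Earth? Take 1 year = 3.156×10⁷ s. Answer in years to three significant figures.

Δt = 6.72 years

γ = 1/√(1 − 0.5817²) = 1/√0.6616 = 1.229
Proper time for N cycles: τ = N/f = 8.30×10¹⁵/(4.81×10⁷) = 1.726×10⁸ s = 5.468 years.
Lab-frame duration Δt = γτ = 1.229 × 5.468 = 6.722 years.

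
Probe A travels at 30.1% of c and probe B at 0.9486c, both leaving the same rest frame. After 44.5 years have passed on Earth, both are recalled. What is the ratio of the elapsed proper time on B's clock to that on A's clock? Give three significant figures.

τ_B/τ_A = 0.332

A: β = 0.301; γ = 1/√(1 − 0.301²) = 1/√0.9094 = 1.049. B: γ = 1/√(1 − 0.9486²) = 1/√0.1002 = 3.160.
τ_A/τ_B = γ_B/γ_A = 3.160/1.049 = 3.013, so τ_B/τ_A = 0.3319.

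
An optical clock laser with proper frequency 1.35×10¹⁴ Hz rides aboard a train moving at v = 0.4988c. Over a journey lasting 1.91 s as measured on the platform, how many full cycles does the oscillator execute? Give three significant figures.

N = 2.23×10¹⁴

γ = 1/√(1 − 0.4988²) = 1/√0.7512 = 1.154
The oscillator's own cycle count is N = f × τ where τ is the proper time on the train. τ = Δt/γ = 1.91/1.154 = 1.655 s = 1.655×10⁰ s.
N = 1.35×10¹⁴ × 1.655×10⁰ = 2.235×10¹⁴.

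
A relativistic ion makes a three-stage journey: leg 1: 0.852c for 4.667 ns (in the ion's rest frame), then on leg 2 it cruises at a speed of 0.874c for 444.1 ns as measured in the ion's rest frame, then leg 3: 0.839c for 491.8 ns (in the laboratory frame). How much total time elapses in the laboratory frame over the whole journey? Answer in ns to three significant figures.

Leg 1: γ = 1/√(1 − 0.852²) = 1/√0.2741 = 1.910; Δt_1 = 1.910 × 4.667 = 8.914 ns.
Leg 2: γ = 1/√(1 − 0.874²) = 1/√0.2361 = 2.058; Δt_2 = 2.058 × 444.1 = 913.9 ns.
Leg 3: 491.8 ns is already measured in the laboratory frame.
Total: 8.914 + 913.9 + 491.8 ns.

Δt = 1410 ns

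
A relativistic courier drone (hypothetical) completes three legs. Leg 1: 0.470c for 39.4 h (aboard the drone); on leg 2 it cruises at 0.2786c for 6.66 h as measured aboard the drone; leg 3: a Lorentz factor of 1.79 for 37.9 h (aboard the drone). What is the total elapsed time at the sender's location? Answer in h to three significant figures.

Leg 1: γ = 1/√(1 − 0.470²) = 1/√0.7791 = 1.133; Δt_1 = 1.133 × 39.4 = 44.64 h.
Leg 2: γ = 1/√(1 − 0.2786²) = 1/√0.9224 = 1.041; Δt_2 = 1.041 × 6.66 = 6.935 h.
Leg 3: γ = 1.79; Δt_3 = 1.790 × 37.9 = 67.84 h.
Total: 44.64 + 6.935 + 67.84 h.

Δt = 119 h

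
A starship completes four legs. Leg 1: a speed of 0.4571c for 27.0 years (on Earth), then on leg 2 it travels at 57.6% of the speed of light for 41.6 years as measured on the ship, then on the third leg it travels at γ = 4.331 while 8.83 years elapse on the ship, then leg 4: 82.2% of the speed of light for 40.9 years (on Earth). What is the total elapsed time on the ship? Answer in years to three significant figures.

Leg 1: γ = 1/√(1 − 0.4571²) = 1/√0.7911 = 1.124; τ_1 = 27.0/1.124 = 24.01 years.
Leg 2: 41.6 years is already measured on the ship.
Leg 3: 8.83 years is already measured on the ship.
Leg 4: β = 0.822; γ = 1/√(1 − 0.822²) = 1/√0.3243 = 1.756; τ_4 = 40.9/1.756 = 23.29 years.
Total: 24.01 + 41.60 + 8.830 + 23.29 years.

τ = 97.7 years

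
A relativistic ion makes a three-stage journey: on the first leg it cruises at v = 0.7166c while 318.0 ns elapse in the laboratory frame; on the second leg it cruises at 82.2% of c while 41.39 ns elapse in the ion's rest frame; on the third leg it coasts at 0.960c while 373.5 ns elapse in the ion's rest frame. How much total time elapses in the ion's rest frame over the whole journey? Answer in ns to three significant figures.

Leg 1: γ = 1/√(1 − 0.7166²) = 1/√0.4865 = 1.434; τ_1 = 318.0/1.434 = 221.8 ns.
Leg 2: 41.39 ns is already measured in the ion's rest frame.
Leg 3: 373.5 ns is already measured in the ion's rest frame.
Total: 221.8 + 41.39 + 373.5 ns.

τ = 637 ns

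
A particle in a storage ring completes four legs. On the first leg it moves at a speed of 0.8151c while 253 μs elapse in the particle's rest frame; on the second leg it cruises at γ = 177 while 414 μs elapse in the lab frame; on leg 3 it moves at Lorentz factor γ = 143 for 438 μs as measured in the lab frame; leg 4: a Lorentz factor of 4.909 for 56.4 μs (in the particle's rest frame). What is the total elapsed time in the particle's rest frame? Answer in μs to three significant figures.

τ = 315 μs

Leg 1: 253 μs is already measured in the particle's rest frame.
Leg 2: γ = 177; τ_2 = 414/177.0 = 2.339 μs.
Leg 3: γ = 143; τ_3 = 438/143.0 = 3.063 μs.
Leg 4: 56.4 μs is already measured in the particle's rest frame.
Total: 253.0 + 2.339 + 3.063 + 56.40 μs.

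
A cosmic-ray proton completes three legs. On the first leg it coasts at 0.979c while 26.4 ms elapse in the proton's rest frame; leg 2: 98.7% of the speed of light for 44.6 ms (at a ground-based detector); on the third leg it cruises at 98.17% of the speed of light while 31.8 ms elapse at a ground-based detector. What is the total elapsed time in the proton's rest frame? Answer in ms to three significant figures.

τ = 39.6 ms

Leg 1: 26.4 ms is already measured in the proton's rest frame.
Leg 2: β = 0.987; γ = 1/√(1 − 0.987²) = 1/√0.02583 = 6.222; τ_2 = 44.6/6.222 = 7.168 ms.
Leg 3: β = 0.9817; γ = 1/√(1 − 0.9817²) = 1/√0.03627 = 5.251; τ_3 = 31.8/5.251 = 6.056 ms.
Total: 26.40 + 7.168 + 6.056 ms.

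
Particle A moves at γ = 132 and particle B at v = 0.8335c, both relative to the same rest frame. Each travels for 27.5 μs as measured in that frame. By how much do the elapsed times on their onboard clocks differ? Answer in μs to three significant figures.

|τ_A − τ_B| = 15.0 μs

A: γ = 132; τ_A = 27.5/132.0 = 0.2083 μs.
B: γ = 1/√(1 − 0.8335²) = 1/√0.3053 = 1.810; τ_B = 27.5/1.810 = 15.19 μs.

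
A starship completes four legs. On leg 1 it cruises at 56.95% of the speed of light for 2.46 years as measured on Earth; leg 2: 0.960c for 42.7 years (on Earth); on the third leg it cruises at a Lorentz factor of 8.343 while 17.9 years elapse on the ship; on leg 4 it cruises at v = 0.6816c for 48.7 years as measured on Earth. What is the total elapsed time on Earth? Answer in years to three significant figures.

Leg 1: 2.46 years is already measured on Earth.
Leg 2: 42.7 years is already measured on Earth.
Leg 3: γ = 8.343; Δt_3 = 8.343 × 17.9 = 149.3 years.
Leg 4: 48.7 years is already measured on Earth.
Total: 2.460 + 42.70 + 149.3 + 48.70 years.

Δt = 243 years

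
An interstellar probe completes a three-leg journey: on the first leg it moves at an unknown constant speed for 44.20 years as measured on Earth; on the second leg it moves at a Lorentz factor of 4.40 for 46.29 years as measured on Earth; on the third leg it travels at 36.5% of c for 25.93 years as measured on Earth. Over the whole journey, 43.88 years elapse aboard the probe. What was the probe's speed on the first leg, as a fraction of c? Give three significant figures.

Leg 1: speed unknown; τ_1 = 44.20/γ_1.
Leg 2: γ = 4.40; τ_2 = 46.29/4.400 = 10.52 years.
Leg 3: β = 0.365; γ = 1/√(1 − 0.365²) = 1/√0.8668 = 1.074; τ_3 = 25.93/1.074 = 24.14 years.
Total proper time: τ_1 + 10.52 + 24.14 = 43.88, so τ_1 = 43.88 − 34.66 = 9.219 years.
γ_1 = 44.20/9.219 = 4.795; β = √(1 − 1/γ²) = √0.9565.

β = 0.978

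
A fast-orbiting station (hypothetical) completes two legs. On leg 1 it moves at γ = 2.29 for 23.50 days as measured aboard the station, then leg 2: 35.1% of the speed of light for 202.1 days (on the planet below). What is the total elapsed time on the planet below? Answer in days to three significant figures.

Δt = 256 days

Leg 1: γ = 2.29; Δt_1 = 2.290 × 23.50 = 53.81 days.
Leg 2: 202.1 days is already measured on the planet below.
Total: 53.81 + 202.1 days.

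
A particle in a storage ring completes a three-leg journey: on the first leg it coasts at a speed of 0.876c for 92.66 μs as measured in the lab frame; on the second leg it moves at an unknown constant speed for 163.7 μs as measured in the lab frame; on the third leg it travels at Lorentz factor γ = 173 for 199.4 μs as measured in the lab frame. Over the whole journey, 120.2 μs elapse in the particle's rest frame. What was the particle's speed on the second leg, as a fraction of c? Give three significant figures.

Leg 1: γ = 1/√(1 − 0.876²) = 1/√0.2326 = 2.073; τ_1 = 92.66/2.073 = 44.69 μs.
Leg 2: speed unknown; τ_2 = 163.7/γ_2.
Leg 3: γ = 173; τ_3 = 199.4/173.0 = 1.153 μs.
Total proper time: 44.69 + τ_2 + 1.153 = 120.2, so τ_2 = 120.2 − 45.84 = 74.36 μs.
γ_2 = 163.7/74.36 = 2.202; β = √(1 − 1/γ²) = √0.7937.

β = 0.891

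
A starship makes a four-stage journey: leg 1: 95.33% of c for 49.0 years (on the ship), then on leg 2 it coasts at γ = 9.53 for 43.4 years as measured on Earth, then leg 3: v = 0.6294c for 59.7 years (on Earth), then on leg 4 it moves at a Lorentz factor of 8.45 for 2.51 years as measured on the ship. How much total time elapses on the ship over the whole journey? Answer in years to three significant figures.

τ = 102 years

Leg 1: 49.0 years is already measured on the ship.
Leg 2: γ = 9.53; τ_2 = 43.4/9.530 = 4.554 years.
Leg 3: γ = 1/√(1 − 0.6294²) = 1/√0.6039 = 1.287; τ_3 = 59.7/1.287 = 46.39 years.
Leg 4: 2.51 years is already measured on the ship.
Total: 49.00 + 4.554 + 46.39 + 2.510 years.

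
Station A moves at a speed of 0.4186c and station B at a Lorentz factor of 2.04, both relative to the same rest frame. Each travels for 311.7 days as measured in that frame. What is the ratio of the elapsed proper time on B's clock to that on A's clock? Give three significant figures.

A: γ = 1/√(1 − 0.4186²) = 1/√0.8248 = 1.101. B: γ = 2.04.
τ_A/τ_B = γ_B/γ_A = 2.040/1.101 = 1.853, so τ_B/τ_A = 0.5398.

τ_B/τ_A = 0.540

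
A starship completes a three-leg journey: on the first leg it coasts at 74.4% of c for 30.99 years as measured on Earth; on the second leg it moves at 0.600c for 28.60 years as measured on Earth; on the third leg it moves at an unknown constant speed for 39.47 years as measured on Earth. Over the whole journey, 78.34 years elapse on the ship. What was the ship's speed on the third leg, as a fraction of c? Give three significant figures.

Leg 1: β = 0.744; γ = 1/√(1 − 0.744²) = 1/√0.4465 = 1.497; τ_1 = 30.99/1.497 = 20.71 years.
Leg 2: γ = 1/√(1 − 0.600²) = 5/4 = 1.250; τ_2 = 28.60/1.250 = 22.88 years.
Leg 3: speed unknown; τ_3 = 39.47/γ_3.
Total proper time: 20.71 + 22.88 + τ_3 = 78.34, so τ_3 = 78.34 − 43.59 = 34.75 years.
γ_3 = 39.47/34.75 = 1.136; β = √(1 − 1/γ²) = √0.2247.

β = 0.474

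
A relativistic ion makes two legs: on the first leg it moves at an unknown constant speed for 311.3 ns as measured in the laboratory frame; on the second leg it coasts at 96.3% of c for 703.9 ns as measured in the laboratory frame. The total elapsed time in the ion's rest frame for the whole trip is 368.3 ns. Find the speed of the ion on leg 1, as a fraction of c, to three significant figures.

Leg 1: speed unknown; τ_1 = 311.3/γ_1.
Leg 2: β = 0.963; γ = 1/√(1 − 0.963²) = 1/√0.07263 = 3.711; τ_2 = 703.9/3.711 = 189.7 ns.
Total proper time: τ_1 + 189.7 = 368.3, so τ_1 = 368.3 − 189.7 = 178.6 ns.
γ_1 = 311.3/178.6 = 1.743; β = √(1 − 1/γ²) = √0.6708.

β = 0.819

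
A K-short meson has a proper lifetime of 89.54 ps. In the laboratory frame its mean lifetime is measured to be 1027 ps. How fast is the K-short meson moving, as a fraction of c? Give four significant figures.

v = 0.9962c

γ = Δt/τ₀ = 1027/89.54 = 11.47
β = √(1 − 1/γ²) = √(1 − 0.007601) = √0.9924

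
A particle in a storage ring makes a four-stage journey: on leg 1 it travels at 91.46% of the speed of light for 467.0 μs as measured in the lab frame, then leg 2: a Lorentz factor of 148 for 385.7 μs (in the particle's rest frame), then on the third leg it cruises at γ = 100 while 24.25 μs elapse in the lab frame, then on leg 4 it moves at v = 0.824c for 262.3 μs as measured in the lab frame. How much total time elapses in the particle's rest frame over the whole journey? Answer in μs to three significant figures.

τ = 723 μs

Leg 1: β = 0.9146; γ = 1/√(1 − 0.9146²) = 1/√0.1635 = 2.473; τ_1 = 467.0/2.473 = 188.8 μs.
Leg 2: 385.7 μs is already measured in the particle's rest frame.
Leg 3: γ = 100; τ_3 = 24.25/100.0 = 0.2425 μs.
Leg 4: γ = 1/√(1 − 0.824²) = 1/√0.3210 = 1.765; τ_4 = 262.3/1.765 = 148.6 μs.
Total: 188.8 + 385.7 + 0.2425 + 148.6 μs.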